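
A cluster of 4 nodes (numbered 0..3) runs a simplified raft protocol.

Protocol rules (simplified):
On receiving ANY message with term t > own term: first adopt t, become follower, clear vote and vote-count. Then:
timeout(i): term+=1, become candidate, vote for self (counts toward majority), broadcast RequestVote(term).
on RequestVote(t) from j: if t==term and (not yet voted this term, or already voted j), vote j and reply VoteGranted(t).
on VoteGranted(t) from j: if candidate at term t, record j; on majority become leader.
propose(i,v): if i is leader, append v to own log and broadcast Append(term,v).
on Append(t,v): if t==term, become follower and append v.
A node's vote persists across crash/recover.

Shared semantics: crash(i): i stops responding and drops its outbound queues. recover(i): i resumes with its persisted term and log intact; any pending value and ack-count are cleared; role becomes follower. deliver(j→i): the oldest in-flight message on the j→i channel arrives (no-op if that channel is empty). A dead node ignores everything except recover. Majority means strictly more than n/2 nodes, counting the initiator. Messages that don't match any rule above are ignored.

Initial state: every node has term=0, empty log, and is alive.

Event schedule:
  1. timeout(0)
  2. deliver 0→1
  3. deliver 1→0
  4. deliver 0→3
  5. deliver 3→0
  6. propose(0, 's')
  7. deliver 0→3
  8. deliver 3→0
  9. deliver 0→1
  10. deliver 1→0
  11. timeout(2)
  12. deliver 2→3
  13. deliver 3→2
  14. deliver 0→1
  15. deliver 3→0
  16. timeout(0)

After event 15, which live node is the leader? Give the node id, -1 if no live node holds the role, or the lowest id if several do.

step 1 timeout(0): 0={cand,t=1,log=-}
step 2 deliver 0→1: 1={foll,t=1,log=-}
step 3 deliver 1→0: —
step 4 deliver 0→3: 3={foll,t=1,log=-}
step 5 deliver 3→0: 0={lead,t=1,log=-}
step 6 propose(0,'s'): 0={lead,t=1,log=s}
step 7 deliver 0→3: 3={foll,t=1,log=s}
step 8 deliver 3→0: —
step 9 deliver 0→1: 1={foll,t=1,log=s}
step 10 deliver 1→0: —
step 11 timeout(2): 2={cand,t=1,log=-}
step 12 deliver 2→3: —
step 13 deliver 3→2: —
step 14 deliver 0→1: —
step 15 deliver 3→0: —

0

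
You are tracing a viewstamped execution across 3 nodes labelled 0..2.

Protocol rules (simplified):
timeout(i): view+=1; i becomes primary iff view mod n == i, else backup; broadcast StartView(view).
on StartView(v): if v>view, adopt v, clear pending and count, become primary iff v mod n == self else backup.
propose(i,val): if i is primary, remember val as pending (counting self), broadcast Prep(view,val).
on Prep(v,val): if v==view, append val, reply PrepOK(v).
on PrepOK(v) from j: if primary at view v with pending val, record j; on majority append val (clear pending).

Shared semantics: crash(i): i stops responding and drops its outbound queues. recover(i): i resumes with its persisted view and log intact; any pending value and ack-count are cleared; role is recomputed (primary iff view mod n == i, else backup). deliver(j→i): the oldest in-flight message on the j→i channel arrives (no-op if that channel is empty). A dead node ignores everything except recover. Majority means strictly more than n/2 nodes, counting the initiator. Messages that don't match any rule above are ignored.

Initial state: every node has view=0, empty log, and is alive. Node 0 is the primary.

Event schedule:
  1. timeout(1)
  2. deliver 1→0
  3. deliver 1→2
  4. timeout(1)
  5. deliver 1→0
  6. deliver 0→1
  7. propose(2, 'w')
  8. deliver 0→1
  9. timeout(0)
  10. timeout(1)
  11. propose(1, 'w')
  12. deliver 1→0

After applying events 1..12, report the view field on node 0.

[1] timeout(1) → N1(prim v1 [-])
[2] deliver 1→0 → N0(back v1 [-])
[3] deliver 1→2 → N2(back v1 [-])
[4] timeout(1) → N1(back v2 [-])
[5] deliver 1→0 → N0(back v2 [-])
[6] deliver 0→1 → ∅
[7] propose(2,'w') → ∅
[8] deliver 0→1 → ∅
[9] timeout(0) → N0(prim v3 [-])
[10] timeout(1) → N1(back v3 [-])
[11] propose(1,'w') → ∅
[12] deliver 1→0 → ∅

3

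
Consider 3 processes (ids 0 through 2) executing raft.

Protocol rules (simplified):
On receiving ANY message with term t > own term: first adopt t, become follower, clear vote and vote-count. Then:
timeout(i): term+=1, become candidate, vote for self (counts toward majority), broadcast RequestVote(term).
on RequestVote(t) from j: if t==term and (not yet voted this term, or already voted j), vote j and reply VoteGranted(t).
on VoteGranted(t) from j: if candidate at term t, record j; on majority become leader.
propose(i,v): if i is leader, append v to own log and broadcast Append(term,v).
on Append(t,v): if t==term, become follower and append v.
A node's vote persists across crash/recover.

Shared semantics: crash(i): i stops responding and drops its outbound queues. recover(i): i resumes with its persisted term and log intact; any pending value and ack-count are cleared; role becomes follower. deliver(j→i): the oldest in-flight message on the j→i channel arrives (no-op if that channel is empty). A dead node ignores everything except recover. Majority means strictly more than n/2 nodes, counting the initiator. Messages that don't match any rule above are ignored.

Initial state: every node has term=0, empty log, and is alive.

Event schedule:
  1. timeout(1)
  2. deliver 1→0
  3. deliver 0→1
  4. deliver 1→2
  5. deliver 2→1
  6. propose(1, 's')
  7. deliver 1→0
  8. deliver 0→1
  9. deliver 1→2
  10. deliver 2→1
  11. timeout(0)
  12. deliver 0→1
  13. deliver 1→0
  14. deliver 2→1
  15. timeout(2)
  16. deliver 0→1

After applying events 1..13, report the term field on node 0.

2

step 1 timeout(1): 1={cand,t=1,log=-}
step 2 deliver 1→0: 0={foll,t=1,log=-}
step 3 deliver 0→1: 1={lead,t=1,log=-}
step 4 deliver 1→2: 2={foll,t=1,log=-}
step 5 deliver 2→1: —
step 6 propose(1,'s'): 1={lead,t=1,log=s}
step 7 deliver 1→0: 0={foll,t=1,log=s}
step 8 deliver 0→1: —
step 9 deliver 1→2: 2={foll,t=1,log=s}
step 10 deliver 2→1: —
step 11 timeout(0): 0={cand,t=2,log=s}
step 12 deliver 0→1: 1={foll,t=2,log=s}
step 13 deliver 1→0: 0={lead,t=2,log=s}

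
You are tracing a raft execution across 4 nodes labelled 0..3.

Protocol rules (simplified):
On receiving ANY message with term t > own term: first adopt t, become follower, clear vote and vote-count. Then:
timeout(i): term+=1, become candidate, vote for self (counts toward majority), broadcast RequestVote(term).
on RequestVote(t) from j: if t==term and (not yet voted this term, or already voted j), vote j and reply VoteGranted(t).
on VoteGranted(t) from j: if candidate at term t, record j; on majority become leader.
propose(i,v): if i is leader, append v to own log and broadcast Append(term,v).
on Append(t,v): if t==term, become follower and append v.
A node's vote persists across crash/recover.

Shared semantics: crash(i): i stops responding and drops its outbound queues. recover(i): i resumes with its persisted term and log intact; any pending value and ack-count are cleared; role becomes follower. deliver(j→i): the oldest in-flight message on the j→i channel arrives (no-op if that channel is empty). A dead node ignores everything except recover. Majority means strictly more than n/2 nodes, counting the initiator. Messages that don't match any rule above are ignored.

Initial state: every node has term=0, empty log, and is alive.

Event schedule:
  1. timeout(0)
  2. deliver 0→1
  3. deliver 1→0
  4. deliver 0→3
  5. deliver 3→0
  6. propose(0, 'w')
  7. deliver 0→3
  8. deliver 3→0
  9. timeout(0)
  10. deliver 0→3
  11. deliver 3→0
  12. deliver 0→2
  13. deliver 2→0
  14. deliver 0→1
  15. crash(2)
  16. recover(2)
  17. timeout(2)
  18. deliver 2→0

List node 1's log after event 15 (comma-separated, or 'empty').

e1 timeout(0): 0[cand,t=1,-]
e2 deliver 0→1: 1[foll,t=1,-]
e3 deliver 1→0: ·
e4 deliver 0→3: 3[foll,t=1,-]
e5 deliver 3→0: 0[lead,t=1,-]
e6 propose(0,'w'): 0[lead,t=1,w]
e7 deliver 0→3: 3[foll,t=1,w]
e8 deliver 3→0: ·
e9 timeout(0): 0[cand,t=2,w]
e10 deliver 0→3: 3[foll,t=2,w]
e11 deliver 3→0: ·
e12 deliver 0→2: 2[foll,t=1,-]
e13 deliver 2→0: ·
e14 deliver 0→1: 1[foll,t=1,w]
e15 crash(2): 2[✗foll,t=1,-]

w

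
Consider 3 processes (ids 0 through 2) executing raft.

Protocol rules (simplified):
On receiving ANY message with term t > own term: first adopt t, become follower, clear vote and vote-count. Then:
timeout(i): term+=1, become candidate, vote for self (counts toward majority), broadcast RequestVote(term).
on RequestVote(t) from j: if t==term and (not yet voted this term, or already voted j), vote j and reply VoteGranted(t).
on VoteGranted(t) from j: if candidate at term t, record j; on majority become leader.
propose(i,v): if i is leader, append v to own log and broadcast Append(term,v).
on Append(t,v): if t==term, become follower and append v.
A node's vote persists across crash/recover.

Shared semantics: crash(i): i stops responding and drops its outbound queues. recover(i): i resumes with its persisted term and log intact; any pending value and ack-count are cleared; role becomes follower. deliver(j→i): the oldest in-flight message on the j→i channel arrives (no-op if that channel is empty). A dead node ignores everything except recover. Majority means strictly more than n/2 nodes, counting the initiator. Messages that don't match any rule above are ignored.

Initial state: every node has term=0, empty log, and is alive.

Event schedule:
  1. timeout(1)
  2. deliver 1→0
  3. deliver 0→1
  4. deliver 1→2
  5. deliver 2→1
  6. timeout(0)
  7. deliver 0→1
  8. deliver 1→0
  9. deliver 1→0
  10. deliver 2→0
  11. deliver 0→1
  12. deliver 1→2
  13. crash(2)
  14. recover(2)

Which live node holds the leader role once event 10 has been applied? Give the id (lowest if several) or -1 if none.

0

[1] timeout(1) → N1(cand t1 [-])
[2] deliver 1→0 → N0(foll t1 [-])
[3] deliver 0→1 → N1(lead t1 [-])
[4] deliver 1→2 → N2(foll t1 [-])
[5] deliver 2→1 → ∅
[6] timeout(0) → N0(cand t2 [-])
[7] deliver 0→1 → N1(foll t2 [-])
[8] deliver 1→0 → N0(lead t2 [-])
[9] deliver 1→0 → ∅
[10] deliver 2→0 → ∅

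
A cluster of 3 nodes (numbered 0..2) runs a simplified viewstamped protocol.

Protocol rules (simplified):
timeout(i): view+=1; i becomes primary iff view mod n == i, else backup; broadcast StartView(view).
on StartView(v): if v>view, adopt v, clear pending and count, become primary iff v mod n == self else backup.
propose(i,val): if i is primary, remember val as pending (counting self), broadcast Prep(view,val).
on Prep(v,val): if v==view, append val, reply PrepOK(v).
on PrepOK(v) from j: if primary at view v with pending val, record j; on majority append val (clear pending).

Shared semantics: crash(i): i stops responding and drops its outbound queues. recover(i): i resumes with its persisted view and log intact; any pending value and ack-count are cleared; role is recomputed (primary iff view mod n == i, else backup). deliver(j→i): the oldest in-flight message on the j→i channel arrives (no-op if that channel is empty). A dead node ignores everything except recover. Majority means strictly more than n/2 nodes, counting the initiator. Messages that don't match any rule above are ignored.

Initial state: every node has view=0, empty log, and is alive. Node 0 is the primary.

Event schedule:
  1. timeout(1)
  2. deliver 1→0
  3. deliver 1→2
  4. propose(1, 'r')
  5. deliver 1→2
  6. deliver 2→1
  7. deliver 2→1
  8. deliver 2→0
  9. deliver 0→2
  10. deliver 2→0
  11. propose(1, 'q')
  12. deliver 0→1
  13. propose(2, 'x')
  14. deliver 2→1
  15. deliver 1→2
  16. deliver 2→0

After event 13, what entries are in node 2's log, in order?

after 1 — timeout(1): n1:prim/v1/[-]
after 2 — deliver 1→0: n0:back/v1/[-]
after 3 — deliver 1→2: n2:back/v1/[-]
after 4 — propose(1,'r'): ·
after 5 — deliver 1→2: n2:back/v1/[r]
after 6 — deliver 2→1: n1:prim/v1/[r]
after 7 — deliver 2→1: ·
after 8 — deliver 2→0: ·
after 9 — deliver 0→2: ·
after 10 — deliver 2→0: ·
after 11 — propose(1,'q'): ·
after 12 — deliver 0→1: ·
after 13 — propose(2,'x'): ·

r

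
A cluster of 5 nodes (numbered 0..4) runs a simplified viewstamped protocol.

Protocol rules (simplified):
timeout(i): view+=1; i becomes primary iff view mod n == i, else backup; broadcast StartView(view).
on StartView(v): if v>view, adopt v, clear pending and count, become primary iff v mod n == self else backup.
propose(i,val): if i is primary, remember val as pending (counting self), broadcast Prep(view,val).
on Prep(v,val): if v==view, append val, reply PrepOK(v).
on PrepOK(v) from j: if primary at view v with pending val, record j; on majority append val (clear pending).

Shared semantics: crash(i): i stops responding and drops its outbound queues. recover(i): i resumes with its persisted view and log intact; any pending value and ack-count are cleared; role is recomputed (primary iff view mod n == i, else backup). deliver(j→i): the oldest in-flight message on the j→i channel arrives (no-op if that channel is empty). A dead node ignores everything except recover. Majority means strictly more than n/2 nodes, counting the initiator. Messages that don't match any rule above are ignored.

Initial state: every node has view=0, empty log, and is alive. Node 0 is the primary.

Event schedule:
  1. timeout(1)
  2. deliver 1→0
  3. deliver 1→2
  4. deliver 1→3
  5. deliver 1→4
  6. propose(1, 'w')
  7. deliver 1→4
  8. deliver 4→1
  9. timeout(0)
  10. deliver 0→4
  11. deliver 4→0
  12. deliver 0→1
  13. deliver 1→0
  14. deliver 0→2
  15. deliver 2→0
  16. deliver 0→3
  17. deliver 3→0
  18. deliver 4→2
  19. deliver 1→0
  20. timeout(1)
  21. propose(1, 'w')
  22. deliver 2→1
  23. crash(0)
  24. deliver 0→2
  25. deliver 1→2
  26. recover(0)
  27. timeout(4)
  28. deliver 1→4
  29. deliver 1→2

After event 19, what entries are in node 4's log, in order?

after 1 — timeout(1): n1:prim/v1/[-]
after 2 — deliver 1→0: n0:back/v1/[-]
after 3 — deliver 1→2: n2:back/v1/[-]
after 4 — deliver 1→3: n3:back/v1/[-]
after 5 — deliver 1→4: n4:back/v1/[-]
after 6 — propose(1,'w'): ·
after 7 — deliver 1→4: n4:back/v1/[w]
after 8 — deliver 4→1: ·
after 9 — timeout(0): n0:back/v2/[-]
after 10 — deliver 0→4: n4:back/v2/[w]
after 11 — deliver 4→0: ·
after 12 — deliver 0→1: n1:back/v2/[-]
after 13 — deliver 1→0: ·
after 14 — deliver 0→2: n2:prim/v2/[-]
after 15 — deliver 2→0: ·
after 16 — deliver 0→3: n3:back/v2/[-]
after 17 — deliver 3→0: ·
after 18 — deliver 4→2: ·
after 19 — deliver 1→0: ·

w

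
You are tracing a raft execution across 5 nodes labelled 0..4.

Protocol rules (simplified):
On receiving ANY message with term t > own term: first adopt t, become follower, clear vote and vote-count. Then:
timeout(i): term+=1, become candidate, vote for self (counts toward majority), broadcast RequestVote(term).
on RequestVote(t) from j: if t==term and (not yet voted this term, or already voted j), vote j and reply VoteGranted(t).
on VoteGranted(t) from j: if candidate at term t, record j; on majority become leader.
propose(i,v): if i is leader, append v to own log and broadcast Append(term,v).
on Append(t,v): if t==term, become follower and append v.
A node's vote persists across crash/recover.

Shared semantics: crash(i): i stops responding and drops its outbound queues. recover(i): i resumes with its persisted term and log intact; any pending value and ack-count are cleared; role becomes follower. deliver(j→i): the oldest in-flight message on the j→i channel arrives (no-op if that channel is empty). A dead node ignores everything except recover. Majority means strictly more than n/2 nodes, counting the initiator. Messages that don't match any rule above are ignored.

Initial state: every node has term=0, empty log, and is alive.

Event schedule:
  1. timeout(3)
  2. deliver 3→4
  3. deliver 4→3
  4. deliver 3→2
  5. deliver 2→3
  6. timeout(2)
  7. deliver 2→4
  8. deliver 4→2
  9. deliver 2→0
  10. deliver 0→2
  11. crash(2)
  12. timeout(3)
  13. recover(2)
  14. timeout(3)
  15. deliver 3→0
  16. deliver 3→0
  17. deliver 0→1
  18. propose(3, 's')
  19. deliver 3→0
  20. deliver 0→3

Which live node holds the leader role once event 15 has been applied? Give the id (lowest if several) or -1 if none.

-1

step 1 timeout(3): 3={cand,t=1,log=-}
step 2 deliver 3→4: 4={foll,t=1,log=-}
step 3 deliver 4→3: —
step 4 deliver 3→2: 2={foll,t=1,log=-}
step 5 deliver 2→3: 3={lead,t=1,log=-}
step 6 timeout(2): 2={cand,t=2,log=-}
step 7 deliver 2→4: 4={foll,t=2,log=-}
step 8 deliver 4→2: —
step 9 deliver 2→0: 0={foll,t=2,log=-}
step 10 deliver 0→2: 2={lead,t=2,log=-}
step 11 crash(2): 2={✗lead,t=2,log=-}
step 12 timeout(3): 3={cand,t=2,log=-}
step 13 recover(2): 2={foll,t=2,log=-}
step 14 timeout(3): 3={cand,t=3,log=-}
step 15 deliver 3→0: —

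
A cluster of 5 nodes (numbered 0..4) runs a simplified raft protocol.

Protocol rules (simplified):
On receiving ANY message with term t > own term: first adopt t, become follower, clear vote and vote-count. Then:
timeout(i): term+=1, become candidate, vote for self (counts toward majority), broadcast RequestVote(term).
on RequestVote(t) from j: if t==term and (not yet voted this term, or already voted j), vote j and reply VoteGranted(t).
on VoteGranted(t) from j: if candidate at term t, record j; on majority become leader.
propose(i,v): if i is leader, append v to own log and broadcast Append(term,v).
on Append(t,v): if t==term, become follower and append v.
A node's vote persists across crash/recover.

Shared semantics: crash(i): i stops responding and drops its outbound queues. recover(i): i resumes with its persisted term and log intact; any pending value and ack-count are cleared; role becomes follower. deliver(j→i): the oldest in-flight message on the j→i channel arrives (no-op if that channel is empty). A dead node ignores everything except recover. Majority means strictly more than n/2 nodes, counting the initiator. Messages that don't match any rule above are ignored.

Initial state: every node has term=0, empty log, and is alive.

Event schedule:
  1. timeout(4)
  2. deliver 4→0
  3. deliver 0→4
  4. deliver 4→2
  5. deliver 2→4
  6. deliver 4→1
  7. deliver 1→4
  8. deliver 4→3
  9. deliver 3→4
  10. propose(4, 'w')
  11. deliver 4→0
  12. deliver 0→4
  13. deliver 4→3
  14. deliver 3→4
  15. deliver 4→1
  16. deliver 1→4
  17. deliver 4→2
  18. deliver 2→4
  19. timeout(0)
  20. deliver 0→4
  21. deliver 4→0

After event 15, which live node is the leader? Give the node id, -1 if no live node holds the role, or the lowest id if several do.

4

[1] timeout(4) → N4(cand t1 [-])
[2] deliver 4→0 → N0(foll t1 [-])
[3] deliver 0→4 → ∅
[4] deliver 4→2 → N2(foll t1 [-])
[5] deliver 2→4 → N4(lead t1 [-])
[6] deliver 4→1 → N1(foll t1 [-])
[7] deliver 1→4 → ∅
[8] deliver 4→3 → N3(foll t1 [-])
[9] deliver 3→4 → ∅
[10] propose(4,'w') → N4(lead t1 [w])
[11] deliver 4→0 → N0(foll t1 [w])
[12] deliver 0→4 → ∅
[13] deliver 4→3 → N3(foll t1 [w])
[14] deliver 3→4 → ∅
[15] deliver 4→1 → N1(foll t1 [w])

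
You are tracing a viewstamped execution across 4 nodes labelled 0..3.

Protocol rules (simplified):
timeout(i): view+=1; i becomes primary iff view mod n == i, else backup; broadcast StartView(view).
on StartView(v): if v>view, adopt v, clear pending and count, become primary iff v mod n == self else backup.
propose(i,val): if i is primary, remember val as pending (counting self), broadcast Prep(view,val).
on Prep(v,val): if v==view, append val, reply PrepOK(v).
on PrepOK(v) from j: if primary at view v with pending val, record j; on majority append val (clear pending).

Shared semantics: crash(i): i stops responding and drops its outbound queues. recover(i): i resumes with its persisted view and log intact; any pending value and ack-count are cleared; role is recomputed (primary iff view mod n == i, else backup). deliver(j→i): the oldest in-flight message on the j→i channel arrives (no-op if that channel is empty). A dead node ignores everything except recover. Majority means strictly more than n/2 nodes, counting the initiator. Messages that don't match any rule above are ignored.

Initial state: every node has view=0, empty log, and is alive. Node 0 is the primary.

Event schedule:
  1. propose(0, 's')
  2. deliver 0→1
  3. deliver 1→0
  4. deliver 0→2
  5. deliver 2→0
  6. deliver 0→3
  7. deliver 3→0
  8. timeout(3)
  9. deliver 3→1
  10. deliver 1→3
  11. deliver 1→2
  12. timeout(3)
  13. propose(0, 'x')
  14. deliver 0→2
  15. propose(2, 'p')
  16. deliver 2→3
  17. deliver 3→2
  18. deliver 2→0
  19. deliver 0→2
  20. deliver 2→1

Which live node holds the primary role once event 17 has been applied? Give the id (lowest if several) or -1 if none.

0

[1] propose(0,'s') → ∅
[2] deliver 0→1 → N1(back v0 [s])
[3] deliver 1→0 → ∅
[4] deliver 0→2 → N2(back v0 [s])
[5] deliver 2→0 → N0(prim v0 [s])
[6] deliver 0→3 → N3(back v0 [s])
[7] deliver 3→0 → ∅
[8] timeout(3) → N3(back v1 [s])
[9] deliver 3→1 → N1(prim v1 [s])
[10] deliver 1→3 → ∅
[11] deliver 1→2 → ∅
[12] timeout(3) → N3(back v2 [s])
[13] propose(0,'x') → ∅
[14] deliver 0→2 → N2(back v0 [s,x])
[15] propose(2,'p') → ∅
[16] deliver 2→3 → ∅
[17] deliver 3→2 → N2(back v1 [s,x])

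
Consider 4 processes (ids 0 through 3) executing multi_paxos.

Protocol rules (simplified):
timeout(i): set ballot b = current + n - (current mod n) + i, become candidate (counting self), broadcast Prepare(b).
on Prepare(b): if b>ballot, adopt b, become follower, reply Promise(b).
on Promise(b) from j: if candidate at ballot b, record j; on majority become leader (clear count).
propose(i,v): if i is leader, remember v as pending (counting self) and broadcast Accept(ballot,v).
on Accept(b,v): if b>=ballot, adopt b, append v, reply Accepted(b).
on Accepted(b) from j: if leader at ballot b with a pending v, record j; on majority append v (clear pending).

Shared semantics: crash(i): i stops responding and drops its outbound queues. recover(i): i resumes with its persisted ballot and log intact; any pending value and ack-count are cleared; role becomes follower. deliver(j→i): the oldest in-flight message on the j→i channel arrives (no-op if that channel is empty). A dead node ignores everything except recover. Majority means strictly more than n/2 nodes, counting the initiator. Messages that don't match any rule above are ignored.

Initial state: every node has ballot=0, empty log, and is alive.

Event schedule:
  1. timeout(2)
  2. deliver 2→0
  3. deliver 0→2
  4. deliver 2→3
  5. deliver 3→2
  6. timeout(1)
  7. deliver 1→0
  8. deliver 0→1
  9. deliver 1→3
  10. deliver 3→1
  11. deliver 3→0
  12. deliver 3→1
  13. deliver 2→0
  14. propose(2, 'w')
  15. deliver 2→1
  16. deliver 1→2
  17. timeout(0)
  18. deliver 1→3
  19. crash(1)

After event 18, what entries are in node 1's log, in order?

1. timeout(2):  <2:cand b6 ->
2. deliver 2→0:  <0:foll b6 ->
3. deliver 0→2:  nop
4. deliver 2→3:  <3:foll b6 ->
5. deliver 3→2:  <2:lead b6 ->
6. timeout(1):  <1:cand b5 ->
7. deliver 1→0:  nop
8. deliver 0→1:  nop
9. deliver 1→3:  nop
10. deliver 3→1:  nop
11. deliver 3→0:  nop
12. deliver 3→1:  nop
13. deliver 2→0:  nop
14. propose(2,'w'):  nop
15. deliver 2→1:  <1:foll b6 ->
16. deliver 1→2:  nop
17. timeout(0):  <0:cand b8 ->
18. deliver 1→3:  nop

empty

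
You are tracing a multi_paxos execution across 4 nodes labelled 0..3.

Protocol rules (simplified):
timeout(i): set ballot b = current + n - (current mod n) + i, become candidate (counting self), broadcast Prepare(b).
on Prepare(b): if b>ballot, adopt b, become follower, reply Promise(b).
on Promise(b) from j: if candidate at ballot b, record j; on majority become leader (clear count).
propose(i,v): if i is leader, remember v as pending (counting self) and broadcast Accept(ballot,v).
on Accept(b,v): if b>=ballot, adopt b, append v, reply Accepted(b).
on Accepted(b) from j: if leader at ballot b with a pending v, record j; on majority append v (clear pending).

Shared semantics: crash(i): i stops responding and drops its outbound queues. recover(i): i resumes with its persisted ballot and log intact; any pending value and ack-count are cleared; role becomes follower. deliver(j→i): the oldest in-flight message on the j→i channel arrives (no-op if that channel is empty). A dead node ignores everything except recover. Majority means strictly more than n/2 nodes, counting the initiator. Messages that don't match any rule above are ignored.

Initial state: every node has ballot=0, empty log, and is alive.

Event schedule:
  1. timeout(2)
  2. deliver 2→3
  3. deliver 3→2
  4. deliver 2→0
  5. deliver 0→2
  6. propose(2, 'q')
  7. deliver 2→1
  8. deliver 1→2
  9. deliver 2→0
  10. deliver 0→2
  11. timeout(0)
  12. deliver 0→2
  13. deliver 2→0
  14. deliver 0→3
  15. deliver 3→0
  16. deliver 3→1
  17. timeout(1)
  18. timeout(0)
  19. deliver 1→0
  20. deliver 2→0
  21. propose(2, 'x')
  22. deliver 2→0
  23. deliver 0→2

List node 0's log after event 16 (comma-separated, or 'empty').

step 1 timeout(2): 2={cand,b=6,log=-}
step 2 deliver 2→3: 3={foll,b=6,log=-}
step 3 deliver 3→2: —
step 4 deliver 2→0: 0={foll,b=6,log=-}
step 5 deliver 0→2: 2={lead,b=6,log=-}
step 6 propose(2,'q'): —
step 7 deliver 2→1: 1={foll,b=6,log=-}
step 8 deliver 1→2: —
step 9 deliver 2→0: 0={foll,b=6,log=q}
step 10 deliver 0→2: —
step 11 timeout(0): 0={cand,b=8,log=q}
step 12 deliver 0→2: 2={foll,b=8,log=-}
step 13 deliver 2→0: —
step 14 deliver 0→3: 3={foll,b=8,log=-}
step 15 deliver 3→0: 0={lead,b=8,log=q}
step 16 deliver 3→1: —

q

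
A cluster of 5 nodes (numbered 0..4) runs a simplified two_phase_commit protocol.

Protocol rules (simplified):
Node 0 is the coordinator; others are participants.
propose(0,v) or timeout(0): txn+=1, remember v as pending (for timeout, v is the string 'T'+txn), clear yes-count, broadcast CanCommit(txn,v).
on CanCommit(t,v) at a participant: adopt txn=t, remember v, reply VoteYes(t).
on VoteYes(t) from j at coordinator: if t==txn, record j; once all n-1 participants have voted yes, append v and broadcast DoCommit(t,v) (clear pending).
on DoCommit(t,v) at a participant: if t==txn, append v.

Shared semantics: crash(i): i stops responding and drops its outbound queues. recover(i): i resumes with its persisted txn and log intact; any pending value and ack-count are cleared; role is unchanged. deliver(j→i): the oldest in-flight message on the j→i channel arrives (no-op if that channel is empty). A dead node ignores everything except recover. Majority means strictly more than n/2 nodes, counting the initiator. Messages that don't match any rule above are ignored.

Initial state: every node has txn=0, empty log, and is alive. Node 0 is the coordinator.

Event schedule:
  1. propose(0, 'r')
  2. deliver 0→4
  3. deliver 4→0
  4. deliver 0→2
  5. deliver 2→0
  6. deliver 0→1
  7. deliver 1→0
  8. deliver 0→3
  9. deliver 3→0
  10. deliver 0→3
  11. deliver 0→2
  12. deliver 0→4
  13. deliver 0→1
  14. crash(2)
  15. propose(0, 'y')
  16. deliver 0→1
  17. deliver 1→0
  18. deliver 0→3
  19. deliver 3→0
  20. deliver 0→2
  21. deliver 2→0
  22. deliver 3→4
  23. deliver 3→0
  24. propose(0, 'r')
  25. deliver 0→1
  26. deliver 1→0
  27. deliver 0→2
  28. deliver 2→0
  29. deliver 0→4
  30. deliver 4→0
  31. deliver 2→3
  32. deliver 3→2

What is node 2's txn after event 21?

e1 propose(0,'r'): 0[coor,t=1,-]
e2 deliver 0→4: 4[part,t=1,-]
e3 deliver 4→0: ·
e4 deliver 0→2: 2[part,t=1,-]
e5 deliver 2→0: ·
e6 deliver 0→1: 1[part,t=1,-]
e7 deliver 1→0: ·
e8 deliver 0→3: 3[part,t=1,-]
e9 deliver 3→0: 0[coor,t=1,r]
e10 deliver 0→3: 3[part,t=1,r]
e11 deliver 0→2: 2[part,t=1,r]
e12 deliver 0→4: 4[part,t=1,r]
e13 deliver 0→1: 1[part,t=1,r]
e14 crash(2): 2[✗part,t=1,r]
e15 propose(0,'y'): 0[coor,t=2,r]
e16 deliver 0→1: 1[part,t=2,r]
e17 deliver 1→0: ·
e18 deliver 0→3: 3[part,t=2,r]
e19 deliver 3→0: ·
e20 deliver 0→2: ·
e21 deliver 2→0: ·

1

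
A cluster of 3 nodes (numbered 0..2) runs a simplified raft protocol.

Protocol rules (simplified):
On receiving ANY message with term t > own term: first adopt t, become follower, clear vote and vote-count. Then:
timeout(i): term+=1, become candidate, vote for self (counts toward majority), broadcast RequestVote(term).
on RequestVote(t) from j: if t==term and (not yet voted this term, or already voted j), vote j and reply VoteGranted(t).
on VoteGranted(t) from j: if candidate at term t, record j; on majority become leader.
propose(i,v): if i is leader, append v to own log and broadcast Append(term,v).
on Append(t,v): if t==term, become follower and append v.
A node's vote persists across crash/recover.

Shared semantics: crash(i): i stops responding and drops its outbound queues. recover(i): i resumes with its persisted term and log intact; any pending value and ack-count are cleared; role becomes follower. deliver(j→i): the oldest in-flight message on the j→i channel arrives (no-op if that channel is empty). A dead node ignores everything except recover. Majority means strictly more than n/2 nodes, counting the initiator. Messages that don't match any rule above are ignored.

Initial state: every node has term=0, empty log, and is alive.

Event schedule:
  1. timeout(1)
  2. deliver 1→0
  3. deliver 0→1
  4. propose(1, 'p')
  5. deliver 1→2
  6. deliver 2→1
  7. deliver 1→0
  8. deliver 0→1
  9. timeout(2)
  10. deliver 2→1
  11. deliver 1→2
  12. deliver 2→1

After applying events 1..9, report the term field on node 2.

step 1 timeout(1): 1={cand,t=1,log=-}
step 2 deliver 1→0: 0={foll,t=1,log=-}
step 3 deliver 0→1: 1={lead,t=1,log=-}
step 4 propose(1,'p'): 1={lead,t=1,log=p}
step 5 deliver 1→2: 2={foll,t=1,log=-}
step 6 deliver 2→1: —
step 7 deliver 1→0: 0={foll,t=1,log=p}
step 8 deliver 0→1: —
step 9 timeout(2): 2={cand,t=2,log=-}

2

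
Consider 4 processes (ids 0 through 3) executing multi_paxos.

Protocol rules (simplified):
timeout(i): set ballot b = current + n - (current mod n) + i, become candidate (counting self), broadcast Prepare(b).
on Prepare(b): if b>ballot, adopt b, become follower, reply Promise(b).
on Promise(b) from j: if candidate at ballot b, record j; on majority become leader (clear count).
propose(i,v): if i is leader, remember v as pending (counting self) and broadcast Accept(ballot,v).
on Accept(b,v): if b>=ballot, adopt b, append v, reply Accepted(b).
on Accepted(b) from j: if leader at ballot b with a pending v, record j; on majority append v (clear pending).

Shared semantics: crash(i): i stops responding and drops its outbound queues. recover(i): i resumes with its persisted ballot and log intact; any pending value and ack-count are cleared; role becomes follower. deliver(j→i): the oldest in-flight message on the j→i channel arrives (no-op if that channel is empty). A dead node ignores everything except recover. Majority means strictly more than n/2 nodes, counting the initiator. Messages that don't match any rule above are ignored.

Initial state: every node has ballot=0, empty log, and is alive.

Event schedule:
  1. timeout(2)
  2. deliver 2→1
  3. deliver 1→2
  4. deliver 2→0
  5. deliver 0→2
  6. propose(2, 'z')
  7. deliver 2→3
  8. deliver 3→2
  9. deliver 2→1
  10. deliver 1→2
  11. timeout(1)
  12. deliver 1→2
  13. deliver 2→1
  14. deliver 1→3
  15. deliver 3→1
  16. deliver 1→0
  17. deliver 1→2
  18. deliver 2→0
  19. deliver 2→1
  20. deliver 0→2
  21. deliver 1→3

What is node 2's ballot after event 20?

9

step 1 timeout(2): 2={cand,b=6,log=-}
step 2 deliver 2→1: 1={foll,b=6,log=-}
step 3 deliver 1→2: —
step 4 deliver 2→0: 0={foll,b=6,log=-}
step 5 deliver 0→2: 2={lead,b=6,log=-}
step 6 propose(2,'z'): —
step 7 deliver 2→3: 3={foll,b=6,log=-}
step 8 deliver 3→2: —
step 9 deliver 2→1: 1={foll,b=6,log=z}
step 10 deliver 1→2: —
step 11 timeout(1): 1={cand,b=9,log=z}
step 12 deliver 1→2: 2={foll,b=9,log=-}
step 13 deliver 2→1: —
step 14 deliver 1→3: 3={foll,b=9,log=-}
step 15 deliver 3→1: 1={lead,b=9,log=z}
step 16 deliver 1→0: 0={foll,b=9,log=-}
step 17 deliver 1→2: —
step 18 deliver 2→0: —
step 19 deliver 2→1: —
step 20 deliver 0→2: —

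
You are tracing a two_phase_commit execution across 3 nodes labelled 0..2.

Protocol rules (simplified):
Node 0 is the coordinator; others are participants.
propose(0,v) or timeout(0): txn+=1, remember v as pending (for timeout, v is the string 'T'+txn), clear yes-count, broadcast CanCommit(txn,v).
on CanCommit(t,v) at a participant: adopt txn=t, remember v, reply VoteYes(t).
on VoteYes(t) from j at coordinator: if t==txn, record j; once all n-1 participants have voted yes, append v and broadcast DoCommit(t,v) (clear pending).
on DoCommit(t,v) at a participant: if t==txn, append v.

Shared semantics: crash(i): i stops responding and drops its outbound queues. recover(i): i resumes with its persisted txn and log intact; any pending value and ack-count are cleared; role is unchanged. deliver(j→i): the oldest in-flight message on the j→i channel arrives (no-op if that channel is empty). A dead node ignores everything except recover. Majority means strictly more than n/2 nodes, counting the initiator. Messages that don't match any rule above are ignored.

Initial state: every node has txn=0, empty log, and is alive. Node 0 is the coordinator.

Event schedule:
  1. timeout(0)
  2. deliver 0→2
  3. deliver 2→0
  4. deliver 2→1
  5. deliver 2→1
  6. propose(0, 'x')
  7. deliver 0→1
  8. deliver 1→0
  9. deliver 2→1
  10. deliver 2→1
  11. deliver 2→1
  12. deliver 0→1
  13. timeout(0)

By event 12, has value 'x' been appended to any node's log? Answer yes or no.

no

after 1 — timeout(0): n0:coor/t1/[-]
after 2 — deliver 0→2: n2:part/t1/[-]
after 3 — deliver 2→0: ·
after 4 — deliver 2→1: ·
after 5 — deliver 2→1: ·
after 6 — propose(0,'x'): n0:coor/t2/[-]
after 7 — deliver 0→1: n1:part/t1/[-]
after 8 — deliver 1→0: ·
after 9 — deliver 2→1: ·
after 10 — deliver 2→1: ·
after 11 — deliver 2→1: ·
after 12 — deliver 0→1: n1:part/t2/[-]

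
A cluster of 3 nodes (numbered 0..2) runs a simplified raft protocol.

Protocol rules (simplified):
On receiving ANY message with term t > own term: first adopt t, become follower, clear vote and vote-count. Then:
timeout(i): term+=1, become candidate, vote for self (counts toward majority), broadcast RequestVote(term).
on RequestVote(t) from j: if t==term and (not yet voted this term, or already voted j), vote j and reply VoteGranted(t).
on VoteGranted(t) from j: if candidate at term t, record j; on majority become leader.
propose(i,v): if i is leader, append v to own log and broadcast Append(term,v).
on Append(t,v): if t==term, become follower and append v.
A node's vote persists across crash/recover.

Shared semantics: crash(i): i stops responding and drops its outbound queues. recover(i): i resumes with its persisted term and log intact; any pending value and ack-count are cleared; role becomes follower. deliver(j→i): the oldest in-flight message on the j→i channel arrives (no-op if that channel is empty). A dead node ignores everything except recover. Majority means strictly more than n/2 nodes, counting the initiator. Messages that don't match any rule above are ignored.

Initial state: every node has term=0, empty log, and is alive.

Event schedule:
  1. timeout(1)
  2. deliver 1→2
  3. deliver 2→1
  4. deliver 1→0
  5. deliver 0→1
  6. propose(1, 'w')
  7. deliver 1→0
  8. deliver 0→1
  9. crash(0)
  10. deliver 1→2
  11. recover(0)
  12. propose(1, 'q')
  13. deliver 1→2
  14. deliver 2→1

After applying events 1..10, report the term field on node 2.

1. timeout(1):  <1:cand t1 ->
2. deliver 1→2:  <2:foll t1 ->
3. deliver 2→1:  <1:lead t1 ->
4. deliver 1→0:  <0:foll t1 ->
5. deliver 0→1:  nop
6. propose(1,'w'):  <1:lead t1 w>
7. deliver 1→0:  <0:foll t1 w>
8. deliver 0→1:  nop
9. crash(0):  <0:✗foll t1 w>
10. deliver 1→2:  <2:foll t1 w>

1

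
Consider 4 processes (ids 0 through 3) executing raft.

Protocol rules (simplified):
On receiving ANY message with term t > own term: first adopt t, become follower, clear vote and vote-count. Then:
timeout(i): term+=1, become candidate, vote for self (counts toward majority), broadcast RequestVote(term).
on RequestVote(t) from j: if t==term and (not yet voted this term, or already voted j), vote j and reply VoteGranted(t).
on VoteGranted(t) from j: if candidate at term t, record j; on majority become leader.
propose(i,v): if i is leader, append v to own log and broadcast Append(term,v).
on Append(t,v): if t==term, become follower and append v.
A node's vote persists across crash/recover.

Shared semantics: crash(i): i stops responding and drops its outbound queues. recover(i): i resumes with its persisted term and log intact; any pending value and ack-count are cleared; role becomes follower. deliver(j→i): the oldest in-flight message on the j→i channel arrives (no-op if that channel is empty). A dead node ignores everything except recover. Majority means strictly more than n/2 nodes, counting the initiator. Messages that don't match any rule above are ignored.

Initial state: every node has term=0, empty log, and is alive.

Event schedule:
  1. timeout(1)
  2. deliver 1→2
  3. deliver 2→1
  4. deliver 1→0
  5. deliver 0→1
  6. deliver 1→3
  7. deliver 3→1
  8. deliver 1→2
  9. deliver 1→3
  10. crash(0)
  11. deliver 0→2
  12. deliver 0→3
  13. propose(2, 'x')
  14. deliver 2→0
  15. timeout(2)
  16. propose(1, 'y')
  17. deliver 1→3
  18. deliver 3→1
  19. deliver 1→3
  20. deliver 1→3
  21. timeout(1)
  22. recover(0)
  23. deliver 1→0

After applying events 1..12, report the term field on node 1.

1

1. timeout(1):  <1:cand t1 ->
2. deliver 1→2:  <2:foll t1 ->
3. deliver 2→1:  nop
4. deliver 1→0:  <0:foll t1 ->
5. deliver 0→1:  <1:lead t1 ->
6. deliver 1→3:  <3:foll t1 ->
7. deliver 3→1:  nop
8. deliver 1→2:  nop
9. deliver 1→3:  nop
10. crash(0):  <0:✗foll t1 ->
11. deliver 0→2:  nop
12. deliver 0→3:  nop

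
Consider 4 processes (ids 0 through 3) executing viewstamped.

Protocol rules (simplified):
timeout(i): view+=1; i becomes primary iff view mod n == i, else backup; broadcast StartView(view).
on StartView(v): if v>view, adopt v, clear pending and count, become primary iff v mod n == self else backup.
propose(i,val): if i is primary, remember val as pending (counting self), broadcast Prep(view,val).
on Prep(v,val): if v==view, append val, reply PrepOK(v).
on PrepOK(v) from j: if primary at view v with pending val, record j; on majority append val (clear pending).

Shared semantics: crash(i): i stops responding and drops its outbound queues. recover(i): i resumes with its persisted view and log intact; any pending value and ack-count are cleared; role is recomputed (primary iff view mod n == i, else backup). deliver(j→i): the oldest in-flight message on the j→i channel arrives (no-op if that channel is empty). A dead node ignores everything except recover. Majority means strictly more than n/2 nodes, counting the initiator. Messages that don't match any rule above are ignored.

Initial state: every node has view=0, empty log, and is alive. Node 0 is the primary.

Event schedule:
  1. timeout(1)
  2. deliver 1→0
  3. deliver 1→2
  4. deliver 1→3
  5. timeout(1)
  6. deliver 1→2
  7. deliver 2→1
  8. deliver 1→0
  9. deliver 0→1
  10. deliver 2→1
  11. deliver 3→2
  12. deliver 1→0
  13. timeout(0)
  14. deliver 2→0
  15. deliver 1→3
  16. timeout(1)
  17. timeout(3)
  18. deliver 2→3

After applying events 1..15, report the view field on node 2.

after 1 — timeout(1): n1:prim/v1/[-]
after 2 — deliver 1→0: n0:back/v1/[-]
after 3 — deliver 1→2: n2:back/v1/[-]
after 4 — deliver 1→3: n3:back/v1/[-]
after 5 — timeout(1): n1:back/v2/[-]
after 6 — deliver 1→2: n2:prim/v2/[-]
after 7 — deliver 2→1: ·
after 8 — deliver 1→0: n0:back/v2/[-]
after 9 — deliver 0→1: ·
after 10 — deliver 2→1: ·
after 11 — deliver 3→2: ·
after 12 — deliver 1→0: ·
after 13 — timeout(0): n0:back/v3/[-]
after 14 — deliver 2→0: ·
after 15 — deliver 1→3: n3:back/v2/[-]

2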